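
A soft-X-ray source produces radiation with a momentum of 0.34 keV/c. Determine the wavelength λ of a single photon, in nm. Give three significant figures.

First convert: p = 0.34 keV/c = 1.8171e-25 kg·m/s.
Since λ = h/p for a photon, λ = 3.647e-9 m.
Converting to nm: λ = 3.647 nm ≈ 3.65 nm.

3.65 nm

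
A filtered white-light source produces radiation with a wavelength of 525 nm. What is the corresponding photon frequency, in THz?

Convert to SI: λ = 525 nm = 5.25e-7 m.
Since f = c/λ for a photon, f = 5.710e14 Hz.
Converting to THz: f = 571.0 THz ≈ 571 THz.

571 THz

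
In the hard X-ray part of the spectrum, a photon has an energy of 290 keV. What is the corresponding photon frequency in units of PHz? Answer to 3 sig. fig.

7.01e4 PHz

In SI units: E = 290 keV = 4.6463e-14 J.
Since f = E/h for a photon, f = 7.012e19 Hz.
Converting to PHz: f = 70120 PHz ≈ 7.01e4 PHz.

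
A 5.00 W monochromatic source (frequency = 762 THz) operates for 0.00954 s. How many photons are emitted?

Total energy: E_total = P·t = 5.00 × 0.00954 = 0.04770 J.
Per-photon energy: E = 5.049 × 10^-19 J.
N = E_total / E_photon = 9.45 × 10^16.

9.45 × 10^16 photons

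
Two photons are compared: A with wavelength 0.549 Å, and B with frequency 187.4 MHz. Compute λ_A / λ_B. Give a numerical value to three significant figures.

λ_A = 5.490e-11 m (from wavelength = 0.549 Å, via λ given directly).
λ_B = 1.600 m (from frequency = 187.4 MHz, via λ = c/f).
Ratio = 5.490e-11 / 1.600 = 3.43e-11.

3.43e-11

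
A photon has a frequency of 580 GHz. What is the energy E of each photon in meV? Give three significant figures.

2.40 meV

Use h = 6.62607015e-34 J·s, 1 eV = 1.602176634e-19 J.
In SI units: f = 580 GHz = 5.8e11 Hz.
Since E = hf for a photon, E = 3.843e-22 J.
Converting to meV: E = 2.399 meV ≈ 2.40 meV.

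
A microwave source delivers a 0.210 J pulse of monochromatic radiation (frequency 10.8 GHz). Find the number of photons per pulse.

Per-photon energy: E = 7.156 × 10^-24 J (from frequency = 10.8 GHz).
N = E_total / E_photon = 0.210 J / 7.156 × 10^-24 J = 2.93 × 10^22.

2.93 × 10^22 photons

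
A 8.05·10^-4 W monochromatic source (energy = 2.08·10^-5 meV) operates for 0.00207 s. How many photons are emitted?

Total energy: E_total = P·t = 8.05·10^-4 × 0.00207 = 1.666·10^-6 J.
Per-photon energy: E = 3.333·10^-27 J.
N = E_total / E_photon = 5.00·10^20.

5.00·10^20 photons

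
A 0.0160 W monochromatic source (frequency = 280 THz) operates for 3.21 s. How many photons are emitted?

Total energy: E_total = P·t = 0.0160 × 3.21 = 0.05136 J.
Per-photon energy: E = 1.855e-19 J.
N = E_total / E_photon = 2.77e17.

2.77e17 photons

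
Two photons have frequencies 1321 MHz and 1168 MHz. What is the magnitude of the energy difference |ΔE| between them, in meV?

Using E = hf: E₁ = 8.7530e-25 J, E₂ = 7.7392e-25 J.
|ΔE| = |8.7530e-25 − 7.7392e-25| = 1.01e-25 J = 6.33e-4 meV.

6.33e-4 meV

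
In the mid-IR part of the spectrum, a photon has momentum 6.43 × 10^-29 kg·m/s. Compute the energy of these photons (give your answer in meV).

Use c = 2.99792458 × 10^8 m/s, 1 eV = 1.602176634 × 10^-19 J.
The photon relation is E = pc, giving E = 1.928 × 10^-20 J.
Converting to meV: E = 120.3 meV ≈ 120 meV.

120 meV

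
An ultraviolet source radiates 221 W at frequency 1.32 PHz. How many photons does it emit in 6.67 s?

Total energy: E_total = P·t = 221 × 6.67 = 1474 J.
Per-photon energy: E = 8.746e-19 J.
N = E_total / E_photon = 1.69e21.

1.69e21 photons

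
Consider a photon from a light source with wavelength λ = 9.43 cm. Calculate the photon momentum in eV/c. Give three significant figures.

1.31e-5 eV/c

In SI units: λ = 9.43 cm = 0.0943 m.
The photon relation is p = h/λ, giving p = 7.027e-33 kg·m/s.
Converting to eV/c: p = 1.315e-5 eV/c ≈ 1.31e-5 eV/c.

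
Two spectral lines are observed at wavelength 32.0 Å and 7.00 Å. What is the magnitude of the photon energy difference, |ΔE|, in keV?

Using E = hc/λ: E₁ = 6.208 × 10^-17 J, E₂ = 2.838 × 10^-16 J.
|ΔE| = |6.208 × 10^-17 − 2.838 × 10^-16| = 2.22 × 10^-16 J = 1.38 keV.

1.38 keV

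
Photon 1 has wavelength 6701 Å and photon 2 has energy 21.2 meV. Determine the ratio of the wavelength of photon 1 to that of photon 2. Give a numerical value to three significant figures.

λ_1 = 6.701e-7 m (from wavelength = 6701 Å, via λ given directly).
λ_2 = 5.848e-5 m (from energy = 21.2 meV, via λ = hc/E).
Ratio = 6.701e-7 / 5.848e-5 = 0.0115.

0.0115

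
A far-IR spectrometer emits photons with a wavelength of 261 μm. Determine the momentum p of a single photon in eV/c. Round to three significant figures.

4.75e-3 eV/c

In SI units: λ = 261 μm = 2.61e-4 m.
Since p = h/λ for a photon, p = 2.539e-30 kg·m/s.
Converting to eV/c: p = 0.004750 eV/c ≈ 4.75e-3 eV/c.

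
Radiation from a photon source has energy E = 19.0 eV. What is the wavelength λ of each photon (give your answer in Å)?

653 Å

Take h = 6.62607015e-34 J·s, c = 2.99792458e8 m/s, 1 eV = 1.602176634e-19 J.
Convert to SI: E = 19.0 eV = 3.0441e-18 J.
The photon relation is λ = hc/E, giving λ = 6.525e-8 m.
Converting to Å: λ = 652.5 Å ≈ 653 Å.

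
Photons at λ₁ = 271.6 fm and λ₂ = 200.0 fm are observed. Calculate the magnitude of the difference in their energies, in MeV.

Using E = hc/λ: E₁ = 7.3139e-13 J, E₂ = 9.9322e-13 J.
|ΔE| = |7.3139e-13 − 9.9322e-13| = 2.62e-13 J = 1.63 MeV.

1.63 MeV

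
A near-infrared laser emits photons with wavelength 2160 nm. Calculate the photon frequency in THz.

139 THz

Convert to SI: λ = 2160 nm = 2.16e-6 m.
Since f = c/λ for a photon, f = 1.388e14 Hz.
Converting to THz: f = 138.8 THz ≈ 139 THz.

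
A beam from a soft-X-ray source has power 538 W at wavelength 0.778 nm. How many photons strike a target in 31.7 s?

6.68 × 10^19 photons

Total energy: E_total = P·t = 538 × 31.7 = 17050 J.
Per-photon energy: E = 2.553 × 10^-16 J.
N = E_total / E_photon = 6.68 × 10^19.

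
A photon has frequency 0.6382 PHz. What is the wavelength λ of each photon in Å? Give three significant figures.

Take c = 2.99792458e8 m/s.
Convert to SI: f = 0.6382 PHz = 6.382e14 Hz.
Apply λ = c/f: λ = 4.697e-7 m.
Converting to Å: λ = 4697 Å ≈ 4700 Å.

4700 Å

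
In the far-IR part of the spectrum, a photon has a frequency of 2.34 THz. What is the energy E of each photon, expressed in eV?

In SI units: f = 2.34 THz = 2.34e12 Hz.
The photon relation is E = hf, giving E = 1.551e-21 J.
Converting to eV: E = 0.009677 eV ≈ 9.68e-3 eV.

9.68e-3 eV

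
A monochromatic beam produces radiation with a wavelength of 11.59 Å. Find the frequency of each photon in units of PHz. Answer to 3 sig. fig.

Convert to SI: λ = 11.59 Å = 1.159·10^-9 m.
Since f = c/λ for a photon, f = 2.587·10^17 Hz.
Converting to PHz: f = 258.7 PHz ≈ 259 PHz.

259 PHz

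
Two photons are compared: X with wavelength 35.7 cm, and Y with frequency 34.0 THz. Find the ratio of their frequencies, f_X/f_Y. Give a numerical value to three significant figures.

f_X = 8.398 × 10^8 Hz (from wavelength = 35.7 cm, via f = c/λ).
f_Y = 3.400 × 10^13 Hz (from frequency = 34.0 THz, via f given directly).
Ratio = 8.398 × 10^8 / 3.400 × 10^13 = 2.47 × 10^-5.

2.47 × 10^-5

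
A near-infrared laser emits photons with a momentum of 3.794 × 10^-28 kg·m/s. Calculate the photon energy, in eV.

0.710 eV

Since E = pc for a photon, E = 1.137 × 10^-19 J.
Converting to eV: E = 0.7099 eV ≈ 0.710 eV.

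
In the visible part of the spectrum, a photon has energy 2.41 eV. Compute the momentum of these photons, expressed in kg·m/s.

1.29e-27 kg·m/s

In SI units: E = 2.41 eV = 3.8612e-19 J.
For a photon p = E/c, so p = 1.288e-27 kg·m/s.
So p ≈ 1.29e-27 kg·m/s.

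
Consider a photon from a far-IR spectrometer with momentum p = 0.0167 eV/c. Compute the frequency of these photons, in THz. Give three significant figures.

First convert: p = 0.0167 eV/c = 8.9250 × 10^-30 kg·m/s.
The photon relation is f = pc/h, giving f = 4.038 × 10^12 Hz.
Converting to THz: f = 4.038 THz ≈ 4.04 THz.

4.04 THz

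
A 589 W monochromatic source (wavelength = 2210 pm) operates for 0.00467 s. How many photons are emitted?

3.06e16 photons

Total energy: E_total = P·t = 589 × 0.00467 = 2.751 J.
Per-photon energy: E = 8.988e-17 J.
N = E_total / E_photon = 3.06e16.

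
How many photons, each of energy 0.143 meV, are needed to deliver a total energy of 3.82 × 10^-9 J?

1.67 × 10^14 photons

Per-photon energy: E = 2.291 × 10^-23 J (from energy = 0.143 meV).
N = E_total / E_photon = 3.82 × 10^-9 J / 2.291 × 10^-23 J = 1.67 × 10^14.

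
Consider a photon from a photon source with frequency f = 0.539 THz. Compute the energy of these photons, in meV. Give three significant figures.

2.23 meV

Take h = 6.62607015 × 10^-34 J·s, 1 eV = 1.602176634 × 10^-19 J.
In SI units: f = 0.539 THz = 5.39 × 10^11 Hz.
The photon relation is E = hf, giving E = 3.571 × 10^-22 J.
Converting to meV: E = 2.229 meV ≈ 2.23 meV.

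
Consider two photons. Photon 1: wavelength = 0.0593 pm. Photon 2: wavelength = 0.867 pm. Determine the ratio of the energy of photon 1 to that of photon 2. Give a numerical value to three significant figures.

14.6

E_1 = 3.350e-12 J (from wavelength = 0.0593 pm, via E = hc/λ).
E_2 = 2.291e-13 J (from wavelength = 0.867 pm, via E = hc/λ).
Ratio = 3.350e-12 / 2.291e-13 = 14.6.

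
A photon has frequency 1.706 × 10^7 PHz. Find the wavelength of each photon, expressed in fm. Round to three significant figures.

17.6 fm

(c = 2.99792458 × 10^8 m/s.)
First convert: f = 1.706 × 10^7 PHz = 1.706 × 10^22 Hz.
For a photon λ = c/f, so λ = 1.757 × 10^-14 m.
Converting to fm: λ = 17.57 fm ≈ 17.6 fm.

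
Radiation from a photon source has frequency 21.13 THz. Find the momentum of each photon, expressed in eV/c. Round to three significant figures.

Convert to SI: f = 21.13 THz = 2.113e13 Hz.
The photon relation is p = hf/c, giving p = 4.670e-29 kg·m/s.
Converting to eV/c: p = 0.08739 eV/c ≈ 0.0874 eV/c.

0.0874 eV/c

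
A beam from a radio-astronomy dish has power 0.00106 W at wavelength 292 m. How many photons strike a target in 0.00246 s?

3.83·10^21 photons

Total energy: E_total = P·t = 0.00106 × 0.00246 = 2.608·10^-6 J.
Per-photon energy: E = 6.803·10^-28 J.
N = E_total / E_photon = 3.83·10^21.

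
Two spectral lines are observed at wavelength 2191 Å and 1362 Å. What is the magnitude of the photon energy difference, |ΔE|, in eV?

Using E = hc/λ: E₁ = 9.0664e-19 J, E₂ = 1.4585e-18 J.
|ΔE| = |9.0664e-19 − 1.4585e-18| = 5.52e-19 J = 3.44 eV.

3.44 eV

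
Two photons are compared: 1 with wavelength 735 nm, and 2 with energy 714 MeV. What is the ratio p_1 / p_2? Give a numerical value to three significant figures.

2.36·10^-9

p_1 = 9.015·10^-28 kg·m/s (from wavelength = 735 nm, via p = h/λ).
p_2 = 3.816·10^-19 kg·m/s (from energy = 714 MeV, via p = E/c).
Ratio = 9.015·10^-28 / 3.816·10^-19 = 2.36·10^-9.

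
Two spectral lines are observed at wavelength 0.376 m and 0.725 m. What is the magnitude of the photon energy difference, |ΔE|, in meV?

1.59 × 10^-3 meV

Using E = hc/λ: E₁ = 5.283 × 10^-25 J, E₂ = 2.740 × 10^-25 J.
|ΔE| = |5.283 × 10^-25 − 2.740 × 10^-25| = 2.54 × 10^-25 J = 1.59 × 10^-3 meV.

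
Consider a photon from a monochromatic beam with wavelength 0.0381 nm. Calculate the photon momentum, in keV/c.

32.5 keV/c

Convert to SI: λ = 0.0381 nm = 3.81e-11 m.
Apply p = h/λ: p = 1.739e-23 kg·m/s.
Converting to keV/c: p = 32.54 keV/c ≈ 32.5 keV/c.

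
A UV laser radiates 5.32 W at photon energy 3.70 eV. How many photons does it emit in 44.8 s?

4.02e20 photons

Total energy: E_total = P·t = 5.32 × 44.8 = 238.3 J.
Per-photon energy: E = 5.928e-19 J.
N = E_total / E_photon = 4.02e20.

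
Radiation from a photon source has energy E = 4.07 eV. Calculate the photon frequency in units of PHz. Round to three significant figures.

0.984 PHz

(h = 6.62607015e-34 J·s, 1 eV = 1.602176634e-19 J.)
First convert: E = 4.07 eV = 6.5209e-19 J.
For a photon f = E/h, so f = 9.841e14 Hz.
Converting to PHz: f = 0.9841 PHz ≈ 0.984 PHz.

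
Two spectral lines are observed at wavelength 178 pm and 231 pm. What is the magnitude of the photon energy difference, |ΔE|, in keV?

Using E = hc/λ: E₁ = 1.116·10^-15 J, E₂ = 8.599·10^-16 J.
|ΔE| = |1.116·10^-15 − 8.599·10^-16| = 2.56·10^-16 J = 1.60 keV.

1.60 keV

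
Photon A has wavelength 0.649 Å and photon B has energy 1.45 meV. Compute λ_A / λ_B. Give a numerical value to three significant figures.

7.59e-8

λ_A = 6.490e-11 m (from wavelength = 0.649 Å, via λ given directly).
λ_B = 8.551e-4 m (from energy = 1.45 meV, via λ = hc/E).
Ratio = 6.490e-11 / 8.551e-4 = 7.59e-8.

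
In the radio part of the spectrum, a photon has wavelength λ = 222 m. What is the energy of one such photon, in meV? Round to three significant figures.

5.58e-6 meV

Since E = hc/λ for a photon, E = 8.948e-28 J.
Converting to meV: E = 5.585e-6 meV ≈ 5.58e-6 meV.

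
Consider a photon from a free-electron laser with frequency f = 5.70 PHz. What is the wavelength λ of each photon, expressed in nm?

Use c = 2.99792458 × 10^8 m/s.
In SI units: f = 5.70 PHz = 5.70 × 10^15 Hz.
For a photon λ = c/f, so λ = 5.260 × 10^-8 m.
Converting to nm: λ = 52.60 nm ≈ 52.6 nm.

52.6 nm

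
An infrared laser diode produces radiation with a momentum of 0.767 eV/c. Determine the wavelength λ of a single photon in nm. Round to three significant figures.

Use h = 6.62607015 × 10^-34 J·s, c = 2.99792458 × 10^8 m/s, 1 eV = 1.602176634 × 10^-19 J.
In SI units: p = 0.767 eV/c = 4.0991 × 10^-28 kg·m/s.
Since λ = h/p for a photon, λ = 1.616 × 10^-6 m.
Converting to nm: λ = 1616 nm ≈ 1620 nm.

1620 nm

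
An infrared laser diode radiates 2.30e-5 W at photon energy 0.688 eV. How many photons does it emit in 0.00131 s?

Total energy: E_total = P·t = 2.30e-5 × 0.00131 = 3.013e-8 J.
Per-photon energy: E = 1.102e-19 J.
N = E_total / E_photon = 2.73e11.

2.73e11 photons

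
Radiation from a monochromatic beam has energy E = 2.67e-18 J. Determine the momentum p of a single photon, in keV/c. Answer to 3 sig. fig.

0.0167 keV/c

Since p = E/c for a photon, p = 8.906e-27 kg·m/s.
Converting to keV/c: p = 0.01666 keV/c ≈ 0.0167 keV/c.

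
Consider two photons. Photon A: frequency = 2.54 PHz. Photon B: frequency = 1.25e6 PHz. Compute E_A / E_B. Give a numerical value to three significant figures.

2.03e-6

E_A = 1.683e-18 J (from frequency = 2.54 PHz, via E = hf).
E_B = 8.283e-13 J (from frequency = 1.25e6 PHz, via E = hf).
Ratio = 1.683e-18 / 8.283e-13 = 2.03e-6.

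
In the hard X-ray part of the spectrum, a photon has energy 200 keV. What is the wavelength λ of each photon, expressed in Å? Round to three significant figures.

Convert to SI: E = 200 keV = 3.2044 × 10^-14 J.
For a photon λ = hc/E, so λ = 6.199 × 10^-12 m.
Converting to Å: λ = 0.06199 Å ≈ 0.0620 Å.

0.0620 Å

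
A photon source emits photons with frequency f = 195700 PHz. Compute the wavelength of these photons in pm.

1.53 pm

Convert to SI: f = 195700 PHz = 1.957e20 Hz.
The photon relation is λ = c/f, giving λ = 1.532e-12 m.
Converting to pm: λ = 1.532 pm ≈ 1.53 pm.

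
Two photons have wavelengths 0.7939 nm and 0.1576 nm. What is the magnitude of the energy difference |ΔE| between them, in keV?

Using E = hc/λ: E₁ = 2.5021·10^-16 J, E₂ = 1.2604·10^-15 J.
|ΔE| = |2.5021·10^-16 − 1.2604·10^-15| = 1.01·10^-15 J = 6.31 keV.

6.31 keV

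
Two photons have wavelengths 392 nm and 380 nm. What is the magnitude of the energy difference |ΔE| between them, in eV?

Using E = hc/λ: E₁ = 5.067e-19 J, E₂ = 5.227e-19 J.
|ΔE| = |5.067e-19 − 5.227e-19| = 1.60e-20 J = 0.0999 eV.

0.0999 eV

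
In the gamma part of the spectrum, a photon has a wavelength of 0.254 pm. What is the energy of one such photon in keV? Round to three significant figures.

(h = 6.62607015e-34 J·s, c = 2.99792458e8 m/s, 1 eV = 1.602176634e-19 J.)
First convert: λ = 0.254 pm = 2.54e-13 m.
The photon relation is E = hc/λ, giving E = 7.821e-13 J.
Converting to keV: E = 4881 keV ≈ 4880 keV.

4880 keV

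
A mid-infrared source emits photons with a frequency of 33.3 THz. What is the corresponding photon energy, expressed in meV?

138 meV

(h = 6.62607015e-34 J·s, 1 eV = 1.602176634e-19 J.)
Convert to SI: f = 33.3 THz = 3.33e13 Hz.
Apply E = hf: E = 2.206e-20 J.
Converting to meV: E = 137.7 meV ≈ 138 meV.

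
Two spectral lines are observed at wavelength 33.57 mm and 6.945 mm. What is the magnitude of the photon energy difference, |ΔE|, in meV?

Using E = hc/λ: E₁ = 5.9173e-24 J, E₂ = 2.8603e-23 J.
|ΔE| = |5.9173e-24 − 2.8603e-23| = 2.27e-23 J = 0.142 meV.

0.142 meV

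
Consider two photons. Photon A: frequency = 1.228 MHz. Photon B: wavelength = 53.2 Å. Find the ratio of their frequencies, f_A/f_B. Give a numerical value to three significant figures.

f_A = 1.228e6 Hz (from frequency = 1.228 MHz, via f given directly).
f_B = 5.635e16 Hz (from wavelength = 53.2 Å, via f = c/λ).
Ratio = 1.228e6 / 5.635e16 = 2.18e-11.

2.18e-11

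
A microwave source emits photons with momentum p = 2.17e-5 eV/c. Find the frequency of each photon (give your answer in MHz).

First convert: p = 2.17e-5 eV/c = 1.1597e-32 kg·m/s.
The photon relation is f = pc/h, giving f = 5.247e9 Hz.
Converting to MHz: f = 5247 MHz ≈ 5250 MHz.

5250 MHz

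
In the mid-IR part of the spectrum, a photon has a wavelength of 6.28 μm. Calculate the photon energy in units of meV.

Use h = 6.62607015 × 10^-34 J·s, c = 2.99792458 × 10^8 m/s, 1 eV = 1.602176634 × 10^-19 J.
In SI units: λ = 6.28 μm = 6.28 × 10^-6 m.
The photon relation is E = hc/λ, giving E = 3.163 × 10^-20 J.
Converting to meV: E = 197.4 meV ≈ 197 meV.

197 meV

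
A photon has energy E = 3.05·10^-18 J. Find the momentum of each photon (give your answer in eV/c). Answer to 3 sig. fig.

(c = 2.99792458·10^8 m/s, 1 eV = 1.602176634·10^-19 J.)
Since p = E/c for a photon, p = 1.017·10^-26 kg·m/s.
Converting to eV/c: p = 19.04 eV/c ≈ 19.0 eV/c.

19.0 eV/c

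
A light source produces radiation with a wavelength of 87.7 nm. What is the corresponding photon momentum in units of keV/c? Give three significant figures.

Convert to SI: λ = 87.7 nm = 8.77·10^-8 m.
The photon relation is p = h/λ, giving p = 7.555·10^-27 kg·m/s.
Converting to keV/c: p = 0.01414 keV/c ≈ 0.0141 keV/c.

0.0141 keV/c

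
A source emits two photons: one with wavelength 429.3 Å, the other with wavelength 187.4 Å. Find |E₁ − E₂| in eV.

Using E = hc/λ: E₁ = 4.6272e-18 J, E₂ = 1.0600e-17 J.
|ΔE| = |4.6272e-18 − 1.0600e-17| = 5.97e-18 J = 37.3 eV.

37.3 eV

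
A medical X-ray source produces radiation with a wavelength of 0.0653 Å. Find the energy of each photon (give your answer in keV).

190 keV

(h = 6.62607015e-34 J·s, c = 2.99792458e8 m/s, 1 eV = 1.602176634e-19 J.)
First convert: λ = 0.0653 Å = 6.53e-12 m.
Apply E = hc/λ: E = 3.042e-14 J.
Converting to keV: E = 189.9 keV ≈ 190 keV.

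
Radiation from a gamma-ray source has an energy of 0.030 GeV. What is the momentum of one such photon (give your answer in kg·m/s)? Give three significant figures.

First convert: E = 0.030 GeV = 4.8065e-12 J.
Apply p = E/c: p = 1.603e-20 kg·m/s.
So p ≈ 1.60e-20 kg·m/s.

1.60e-20 kg·m/s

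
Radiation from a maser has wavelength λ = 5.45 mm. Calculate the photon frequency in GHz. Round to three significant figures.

Take c = 2.99792458e8 m/s.
Convert to SI: λ = 5.45 mm = 0.00545 m.
Since f = c/λ for a photon, f = 5.501e10 Hz.
Converting to GHz: f = 55.01 GHz ≈ 55.0 GHz.

55.0 GHz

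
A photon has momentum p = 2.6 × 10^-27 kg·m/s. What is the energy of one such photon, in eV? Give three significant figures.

4.87 eV

Take c = 2.99792458 × 10^8 m/s, 1 eV = 1.602176634 × 10^-19 J.
For a photon E = pc, so E = 7.795 × 10^-19 J.
Converting to eV: E = 4.865 eV ≈ 4.87 eV.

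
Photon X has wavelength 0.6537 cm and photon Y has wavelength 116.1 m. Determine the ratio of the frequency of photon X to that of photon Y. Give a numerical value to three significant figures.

1.78e4

f_X = 4.586e10 Hz (from wavelength = 0.6537 cm, via f = c/λ).
f_Y = 2.582e6 Hz (from wavelength = 116.1 m, via f = c/λ).
Ratio = 4.586e10 / 2.582e6 = 1.78e4.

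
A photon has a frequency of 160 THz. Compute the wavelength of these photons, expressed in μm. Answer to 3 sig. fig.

Convert to SI: f = 160 THz = 1.6e14 Hz.
For a photon λ = c/f, so λ = 1.874e-6 m.
Converting to μm: λ = 1.874 μm ≈ 1.87 μm.

1.87 μm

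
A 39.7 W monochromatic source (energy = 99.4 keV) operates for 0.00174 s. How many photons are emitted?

Total energy: E_total = P·t = 39.7 × 0.00174 = 0.06908 J.
Per-photon energy: E = 1.593e-14 J.
N = E_total / E_photon = 4.34e12.

4.34e12 photons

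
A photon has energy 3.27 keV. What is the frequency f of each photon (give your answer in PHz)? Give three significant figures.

791 PHz

(h = 6.62607015 × 10^-34 J·s, 1 eV = 1.602176634 × 10^-19 J.)
First convert: E = 3.27 keV = 5.2391 × 10^-16 J.
For a photon f = E/h, so f = 7.907 × 10^17 Hz.
Converting to PHz: f = 790.7 PHz ≈ 791 PHz.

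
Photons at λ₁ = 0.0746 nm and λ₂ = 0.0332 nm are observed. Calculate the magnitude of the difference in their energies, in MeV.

0.0207 MeV

Using E = hc/λ: E₁ = 2.663e-15 J, E₂ = 5.983e-15 J.
|ΔE| = |2.663e-15 − 5.983e-15| = 3.32e-15 J = 0.0207 MeV.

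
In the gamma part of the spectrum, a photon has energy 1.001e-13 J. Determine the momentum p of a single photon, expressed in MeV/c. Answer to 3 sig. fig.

0.625 MeV/c

For a photon p = E/c, so p = 3.339e-22 kg·m/s.
Converting to MeV/c: p = 0.6248 MeV/c ≈ 0.625 MeV/c.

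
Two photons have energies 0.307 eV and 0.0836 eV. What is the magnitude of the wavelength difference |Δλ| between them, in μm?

10.8 μm

Using λ = hc/E: λ₁ = 4.039 × 10^-6 m, λ₂ = 1.483 × 10^-5 m.
|Δλ| = |4.039 × 10^-6 − 1.483 × 10^-5| = 1.08 × 10^-5 m = 10.8 μm.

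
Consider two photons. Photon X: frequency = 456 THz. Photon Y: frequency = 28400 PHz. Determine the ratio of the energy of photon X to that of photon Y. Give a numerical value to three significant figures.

1.61e-5

E_X = 3.021e-19 J (from frequency = 456 THz, via E = hf).
E_Y = 1.882e-14 J (from frequency = 28400 PHz, via E = hf).
Ratio = 3.021e-19 / 1.882e-14 = 1.61e-5.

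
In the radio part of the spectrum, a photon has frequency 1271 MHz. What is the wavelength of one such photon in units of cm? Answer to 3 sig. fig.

Take c = 2.99792458e8 m/s.
In SI units: f = 1271 MHz = 1.271e9 Hz.
Apply λ = c/f: λ = 0.2359 m.
Converting to cm: λ = 23.59 cm ≈ 23.6 cm.

23.6 cm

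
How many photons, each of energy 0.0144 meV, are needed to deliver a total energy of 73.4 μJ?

3.18e19 photons

Per-photon energy: E = 2.307e-24 J (from energy = 0.0144 meV).
N = E_total / E_photon = 7.34e-5 J / 2.307e-24 J = 3.18e19.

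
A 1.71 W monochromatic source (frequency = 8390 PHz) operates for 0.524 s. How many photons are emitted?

Total energy: E_total = P·t = 1.71 × 0.524 = 0.8960 J.
Per-photon energy: E = 5.559 × 10^-15 J.
N = E_total / E_photon = 1.61 × 10^14.

1.61 × 10^14 photons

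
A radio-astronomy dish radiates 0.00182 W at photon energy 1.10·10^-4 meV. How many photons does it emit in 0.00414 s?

4.28·10^20 photons

Total energy: E_total = P·t = 0.00182 × 0.00414 = 7.535·10^-6 J.
Per-photon energy: E = 1.762·10^-26 J.
N = E_total / E_photon = 4.28·10^20.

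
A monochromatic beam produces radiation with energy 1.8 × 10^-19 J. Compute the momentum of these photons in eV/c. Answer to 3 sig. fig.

1.12 eV/c

Since p = E/c for a photon, p = 6.004 × 10^-28 kg·m/s.
Converting to eV/c: p = 1.123 eV/c ≈ 1.12 eV/c.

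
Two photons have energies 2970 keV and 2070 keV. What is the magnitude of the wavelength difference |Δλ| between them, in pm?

Using λ = hc/E: λ₁ = 4.175 × 10^-13 m, λ₂ = 5.990 × 10^-13 m.
|Δλ| = |4.175 × 10^-13 − 5.990 × 10^-13| = 1.82 × 10^-13 m = 0.182 pm.

0.182 pm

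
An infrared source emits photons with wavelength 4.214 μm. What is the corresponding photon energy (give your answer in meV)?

294 meV

Take h = 6.62607015e-34 J·s, c = 2.99792458e8 m/s, 1 eV = 1.602176634e-19 J.
Convert to SI: λ = 4.214 μm = 4.214e-6 m.
Apply E = hc/λ: E = 4.714e-20 J.
Converting to meV: E = 294.2 meV ≈ 294 meV.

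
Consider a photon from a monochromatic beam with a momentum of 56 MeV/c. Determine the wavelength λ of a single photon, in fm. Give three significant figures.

In SI units: p = 56 MeV/c = 2.9928 × 10^-20 kg·m/s.
For a photon λ = h/p, so λ = 2.214 × 10^-14 m.
Converting to fm: λ = 22.14 fm ≈ 22.1 fm.

22.1 fm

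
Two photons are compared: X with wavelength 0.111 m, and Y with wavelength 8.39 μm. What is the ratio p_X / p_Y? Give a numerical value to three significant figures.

p_X = 5.969·10^-33 kg·m/s (from wavelength = 0.111 m, via p = h/λ).
p_Y = 7.898·10^-29 kg·m/s (from wavelength = 8.39 μm, via p = h/λ).
Ratio = 5.969·10^-33 / 7.898·10^-29 = 7.56·10^-5.

7.56·10^-5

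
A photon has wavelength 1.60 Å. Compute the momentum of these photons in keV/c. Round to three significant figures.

Convert to SI: λ = 1.60 Å = 1.60 × 10^-10 m.
Apply p = h/λ: p = 4.141 × 10^-24 kg·m/s.
Converting to keV/c: p = 7.749 keV/c ≈ 7.75 keV/c.

7.75 keV/c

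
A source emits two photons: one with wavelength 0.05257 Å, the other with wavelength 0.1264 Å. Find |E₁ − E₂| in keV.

138 keV

Using E = hc/λ: E₁ = 3.7787e-14 J, E₂ = 1.5716e-14 J.
|ΔE| = |3.7787e-14 − 1.5716e-14| = 2.21e-14 J = 138 keV.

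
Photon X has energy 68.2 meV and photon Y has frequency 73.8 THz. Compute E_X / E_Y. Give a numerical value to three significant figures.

E_X = 1.093·10^-20 J (from energy = 68.2 meV, via E given directly).
E_Y = 4.890·10^-20 J (from frequency = 73.8 THz, via E = hf).
Ratio = 1.093·10^-20 / 4.890·10^-20 = 0.223.

0.223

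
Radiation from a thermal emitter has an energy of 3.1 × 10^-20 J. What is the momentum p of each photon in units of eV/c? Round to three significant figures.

Use c = 2.99792458 × 10^8 m/s, 1 eV = 1.602176634 × 10^-19 J.
Apply p = E/c: p = 1.034 × 10^-28 kg·m/s.
Converting to eV/c: p = 0.1935 eV/c ≈ 0.193 eV/c.

0.193 eV/c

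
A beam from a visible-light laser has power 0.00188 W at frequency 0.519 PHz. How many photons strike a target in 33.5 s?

Total energy: E_total = P·t = 0.00188 × 33.5 = 0.06298 J.
Per-photon energy: E = 3.439e-19 J.
N = E_total / E_photon = 1.83e17.

1.83e17 photons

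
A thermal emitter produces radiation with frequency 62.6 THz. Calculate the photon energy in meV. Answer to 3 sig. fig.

259 meV

Take h = 6.62607015e-34 J·s, 1 eV = 1.602176634e-19 J.
In SI units: f = 62.6 THz = 6.26e13 Hz.
The photon relation is E = hf, giving E = 4.148e-20 J.
Converting to meV: E = 258.9 meV ≈ 259 meV.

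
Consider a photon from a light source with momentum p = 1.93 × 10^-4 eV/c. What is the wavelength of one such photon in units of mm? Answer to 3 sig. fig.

6.42 mm

Take h = 6.62607015 × 10^-34 J·s, c = 2.99792458 × 10^8 m/s, 1 eV = 1.602176634 × 10^-19 J.
First convert: p = 1.93 × 10^-4 eV/c = 1.0314 × 10^-31 kg·m/s.
Apply λ = h/p: λ = 0.006424 m.
Converting to mm: λ = 6.424 mm ≈ 6.42 mm.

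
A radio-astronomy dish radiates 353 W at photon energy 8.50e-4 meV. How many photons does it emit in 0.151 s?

3.91e26 photons

Total energy: E_total = P·t = 353 × 0.151 = 53.30 J.
Per-photon energy: E = 1.362e-25 J.
N = E_total / E_photon = 3.91e26.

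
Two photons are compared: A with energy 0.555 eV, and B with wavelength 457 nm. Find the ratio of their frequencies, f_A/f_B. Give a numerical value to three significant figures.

f_A = 1.342e14 Hz (from energy = 0.555 eV, via f = E/h).
f_B = 6.560e14 Hz (from wavelength = 457 nm, via f = c/λ).
Ratio = 1.342e14 / 6.560e14 = 0.205.

0.205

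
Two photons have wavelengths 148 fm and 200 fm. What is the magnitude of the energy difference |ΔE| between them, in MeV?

Using E = hc/λ: E₁ = 1.342·10^-12 J, E₂ = 9.932·10^-13 J.
|ΔE| = |1.342·10^-12 − 9.932·10^-13| = 3.49·10^-13 J = 2.18 MeV.

2.18 MeV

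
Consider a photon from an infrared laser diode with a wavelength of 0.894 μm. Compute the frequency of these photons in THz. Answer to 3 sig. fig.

335 THz

In SI units: λ = 0.894 μm = 8.94 × 10^-7 m.
Apply f = c/λ: f = 3.353 × 10^14 Hz.
Converting to THz: f = 335.3 THz ≈ 335 THz.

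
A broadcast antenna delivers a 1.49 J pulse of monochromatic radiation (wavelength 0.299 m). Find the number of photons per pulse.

2.24e24 photons

Per-photon energy: E = 6.644e-25 J (from wavelength = 0.299 m).
N = E_total / E_photon = 1.49 J / 6.644e-25 J = 2.24e24.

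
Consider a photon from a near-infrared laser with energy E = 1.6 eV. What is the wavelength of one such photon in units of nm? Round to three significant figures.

Take h = 6.62607015 × 10^-34 J·s, c = 2.99792458 × 10^8 m/s, 1 eV = 1.602176634 × 10^-19 J.
First convert: E = 1.6 eV = 2.5635 × 10^-19 J.
Apply λ = hc/E: λ = 7.749 × 10^-7 m.
Converting to nm: λ = 774.9 nm ≈ 775 nm.

775 nm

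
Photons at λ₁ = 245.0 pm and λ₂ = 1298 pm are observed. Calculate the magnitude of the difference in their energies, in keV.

Using E = hc/λ: E₁ = 8.1079e-16 J, E₂ = 1.5304e-16 J.
|ΔE| = |8.1079e-16 − 1.5304e-16| = 6.58e-16 J = 4.11 keV.

4.11 keV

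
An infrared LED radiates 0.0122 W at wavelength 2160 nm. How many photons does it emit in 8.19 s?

1.09·10^18 photons

Total energy: E_total = P·t = 0.0122 × 8.19 = 0.09992 J.
Per-photon energy: E = 9.197·10^-20 J.
N = E_total / E_photon = 1.09·10^18.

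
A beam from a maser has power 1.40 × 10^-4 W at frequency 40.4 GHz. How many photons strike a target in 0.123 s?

Total energy: E_total = P·t = 1.40 × 10^-4 × 0.123 = 1.722 × 10^-5 J.
Per-photon energy: E = 2.677 × 10^-23 J.
N = E_total / E_photon = 6.43 × 10^17.

6.43 × 10^17 photons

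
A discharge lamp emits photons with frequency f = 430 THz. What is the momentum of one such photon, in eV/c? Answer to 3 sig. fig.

1.78 eV/c

(h = 6.62607015e-34 J·s, c = 2.99792458e8 m/s, 1 eV = 1.602176634e-19 J.)
Convert to SI: f = 430 THz = 4.3e14 Hz.
The photon relation is p = hf/c, giving p = 9.504e-28 kg·m/s.
Converting to eV/c: p = 1.778 eV/c ≈ 1.78 eV/c.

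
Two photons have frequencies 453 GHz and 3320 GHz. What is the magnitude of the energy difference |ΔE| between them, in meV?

11.9 meV

Using E = hf: E₁ = 3.002 × 10^-22 J, E₂ = 2.200 × 10^-21 J.
|ΔE| = |3.002 × 10^-22 − 2.200 × 10^-21| = 1.90 × 10^-21 J = 11.9 meV.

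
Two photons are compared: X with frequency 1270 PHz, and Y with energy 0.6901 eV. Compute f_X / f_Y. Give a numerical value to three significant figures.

f_X = 1.270e18 Hz (from frequency = 1270 PHz, via f given directly).
f_Y = 1.669e14 Hz (from energy = 0.6901 eV, via f = E/h).
Ratio = 1.270e18 / 1.669e14 = 7610.

7610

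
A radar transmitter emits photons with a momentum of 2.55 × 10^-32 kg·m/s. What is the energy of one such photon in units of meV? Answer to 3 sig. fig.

Use c = 2.99792458 × 10^8 m/s, 1 eV = 1.602176634 × 10^-19 J.
Apply E = pc: E = 7.645 × 10^-24 J.
Converting to meV: E = 0.04771 meV ≈ 0.0477 meV.

0.0477 meV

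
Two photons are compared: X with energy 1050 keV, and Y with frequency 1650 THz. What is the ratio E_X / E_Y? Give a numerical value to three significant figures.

E_X = 1.682 × 10^-13 J (from energy = 1050 keV, via E given directly).
E_Y = 1.093 × 10^-18 J (from frequency = 1650 THz, via E = hf).
Ratio = 1.682 × 10^-13 / 1.093 × 10^-18 = 1.54 × 10^5.

1.54 × 10^5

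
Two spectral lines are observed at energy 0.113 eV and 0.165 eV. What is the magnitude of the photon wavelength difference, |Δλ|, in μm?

Using λ = hc/E: λ₁ = 1.097·10^-5 m, λ₂ = 7.514·10^-6 m.
|Δλ| = |1.097·10^-5 − 7.514·10^-6| = 3.46·10^-6 m = 3.46 μm.

3.46 μm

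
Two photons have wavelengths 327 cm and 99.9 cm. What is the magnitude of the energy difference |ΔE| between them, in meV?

Using E = hc/λ: E₁ = 6.075e-26 J, E₂ = 1.988e-25 J.
|ΔE| = |6.075e-26 − 1.988e-25| = 1.38e-25 J = 8.62e-4 meV.

8.62e-4 meV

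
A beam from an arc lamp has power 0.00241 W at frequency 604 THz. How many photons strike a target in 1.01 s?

6.08·10^15 photons

Total energy: E_total = P·t = 0.00241 × 1.01 = 0.002434 J.
Per-photon energy: E = 4.002·10^-19 J.
N = E_total / E_photon = 6.08·10^15.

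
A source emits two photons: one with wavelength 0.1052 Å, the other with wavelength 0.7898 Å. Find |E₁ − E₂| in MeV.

Using E = hc/λ: E₁ = 1.8883·10^-14 J, E₂ = 2.5151·10^-15 J.
|ΔE| = |1.8883·10^-14 − 2.5151·10^-15| = 1.64·10^-14 J = 0.102 MeV.

0.102 MeV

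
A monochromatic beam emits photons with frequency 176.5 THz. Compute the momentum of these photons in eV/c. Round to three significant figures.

(h = 6.62607015 × 10^-34 J·s, c = 2.99792458 × 10^8 m/s, 1 eV = 1.602176634 × 10^-19 J.)
In SI units: f = 176.5 THz = 1.765 × 10^14 Hz.
Apply p = hf/c: p = 3.901 × 10^-28 kg·m/s.
Converting to eV/c: p = 0.7299 eV/c ≈ 0.730 eV/c.

0.730 eV/c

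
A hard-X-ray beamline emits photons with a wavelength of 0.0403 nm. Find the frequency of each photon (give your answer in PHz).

7440 PHz

Take c = 2.99792458e8 m/s.
First convert: λ = 0.0403 nm = 4.03e-11 m.
The photon relation is f = c/λ, giving f = 7.439e18 Hz.
Converting to PHz: f = 7439 PHz ≈ 7440 PHz.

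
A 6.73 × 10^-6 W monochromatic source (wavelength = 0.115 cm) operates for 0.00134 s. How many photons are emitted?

Total energy: E_total = P·t = 6.73 × 10^-6 × 0.00134 = 9.018 × 10^-9 J.
Per-photon energy: E = 1.727 × 10^-22 J.
N = E_total / E_photon = 5.22 × 10^13.

5.22 × 10^13 photons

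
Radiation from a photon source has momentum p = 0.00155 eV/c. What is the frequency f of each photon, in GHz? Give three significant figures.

First convert: p = 0.00155 eV/c = 8.2836e-31 kg·m/s.
For a photon f = pc/h, so f = 3.748e11 Hz.
Converting to GHz: f = 374.8 GHz ≈ 375 GHz.

375 GHz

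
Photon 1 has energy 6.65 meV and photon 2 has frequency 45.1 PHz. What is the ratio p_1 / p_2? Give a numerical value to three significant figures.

3.57 × 10^-5

p_1 = 3.554 × 10^-30 kg·m/s (from energy = 6.65 meV, via p = E/c).
p_2 = 9.968 × 10^-26 kg·m/s (from frequency = 45.1 PHz, via p = hf/c).
Ratio = 3.554 × 10^-30 / 9.968 × 10^-26 = 3.57 × 10^-5.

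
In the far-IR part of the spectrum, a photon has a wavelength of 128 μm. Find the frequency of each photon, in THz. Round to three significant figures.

2.34 THz

(c = 2.99792458·10^8 m/s.)
Convert to SI: λ = 128 μm = 1.28·10^-4 m.
The photon relation is f = c/λ, giving f = 2.342·10^12 Hz.
Converting to THz: f = 2.342 THz ≈ 2.34 THz.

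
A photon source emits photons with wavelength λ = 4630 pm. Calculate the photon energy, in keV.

In SI units: λ = 4630 pm = 4.63e-9 m.
The photon relation is E = hc/λ, giving E = 4.290e-17 J.
Converting to keV: E = 0.2678 keV ≈ 0.268 keV.

0.268 keV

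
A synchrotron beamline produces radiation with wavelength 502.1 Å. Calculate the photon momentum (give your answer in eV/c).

Convert to SI: λ = 502.1 Å = 5.021 × 10^-8 m.
The photon relation is p = h/λ, giving p = 1.320 × 10^-26 kg·m/s.
Converting to eV/c: p = 24.69 eV/c ≈ 24.7 eV/c.

24.7 eV/c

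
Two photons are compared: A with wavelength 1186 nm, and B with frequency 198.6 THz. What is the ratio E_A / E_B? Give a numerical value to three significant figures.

E_A = 1.675e-19 J (from wavelength = 1186 nm, via E = hc/λ).
E_B = 1.316e-19 J (from frequency = 198.6 THz, via E = hf).
Ratio = 1.675e-19 / 1.316e-19 = 1.27.

1.27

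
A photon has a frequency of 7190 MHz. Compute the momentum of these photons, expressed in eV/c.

2.97e-5 eV/c

Convert to SI: f = 7190 MHz = 7.19e9 Hz.
The photon relation is p = hf/c, giving p = 1.589e-32 kg·m/s.
Converting to eV/c: p = 2.974e-5 eV/c ≈ 2.97e-5 eV/c.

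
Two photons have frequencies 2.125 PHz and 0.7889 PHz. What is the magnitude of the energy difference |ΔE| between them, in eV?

5.53 eV

Using E = hf: E₁ = 1.4080e-18 J, E₂ = 5.2273e-19 J.
|ΔE| = |1.4080e-18 − 5.2273e-19| = 8.85e-19 J = 5.53 eV.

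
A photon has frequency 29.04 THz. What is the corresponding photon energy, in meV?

In SI units: f = 29.04 THz = 2.904·10^13 Hz.
Apply E = hf: E = 1.924·10^-20 J.
Converting to meV: E = 120.1 meV ≈ 120 meV.

120 meV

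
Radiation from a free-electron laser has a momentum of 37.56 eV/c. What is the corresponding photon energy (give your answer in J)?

6.02e-18 J

Take c = 2.99792458e8 m/s, 1 eV = 1.602176634e-19 J.
In SI units: p = 37.56 eV/c = 2.0073e-26 kg·m/s.
Since E = pc for a photon, E = 6.018e-18 J.
So E ≈ 6.02e-18 J.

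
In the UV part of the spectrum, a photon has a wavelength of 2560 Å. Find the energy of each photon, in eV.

4.84 eV

First convert: λ = 2560 Å = 2.56 × 10^-7 m.
Since E = hc/λ for a photon, E = 7.760 × 10^-19 J.
Converting to eV: E = 4.843 eV ≈ 4.84 eV.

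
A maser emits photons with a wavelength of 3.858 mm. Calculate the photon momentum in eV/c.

3.21·10^-4 eV/c

Convert to SI: λ = 3.858 mm = 0.003858 m.
Apply p = h/λ: p = 1.717·10^-31 kg·m/s.
Converting to eV/c: p = 3.214·10^-4 eV/c ≈ 3.21·10^-4 eV/c.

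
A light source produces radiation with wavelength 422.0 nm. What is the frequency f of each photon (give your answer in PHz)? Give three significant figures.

0.710 PHz

Convert to SI: λ = 422.0 nm = 4.220 × 10^-7 m.
The photon relation is f = c/λ, giving f = 7.104 × 10^14 Hz.
Converting to PHz: f = 0.7104 PHz ≈ 0.710 PHz.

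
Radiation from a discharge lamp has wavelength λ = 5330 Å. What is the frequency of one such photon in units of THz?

In SI units: λ = 5330 Å = 5.33e-7 m.
The photon relation is f = c/λ, giving f = 5.625e14 Hz.
Converting to THz: f = 562.5 THz ≈ 562 THz.

562 THz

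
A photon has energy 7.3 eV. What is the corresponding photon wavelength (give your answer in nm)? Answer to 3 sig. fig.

First convert: E = 7.3 eV = 1.1696e-18 J.
For a photon λ = hc/E, so λ = 1.698e-7 m.
Converting to nm: λ = 169.8 nm ≈ 170 nm.

170 nm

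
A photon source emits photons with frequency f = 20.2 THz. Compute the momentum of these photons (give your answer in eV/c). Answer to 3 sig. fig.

In SI units: f = 20.2 THz = 2.02e13 Hz.
The photon relation is p = hf/c, giving p = 4.465e-29 kg·m/s.
Converting to eV/c: p = 0.08354 eV/c ≈ 0.0835 eV/c.

0.0835 eV/c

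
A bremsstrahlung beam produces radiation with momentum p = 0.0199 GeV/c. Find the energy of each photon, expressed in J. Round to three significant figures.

3.19 × 10^-12 J

Use c = 2.99792458 × 10^8 m/s, 1 eV = 1.602176634 × 10^-19 J.
Convert to SI: p = 0.0199 GeV/c = 1.0635 × 10^-20 kg·m/s.
Since E = pc for a photon, E = 3.188 × 10^-12 J.
So E ≈ 3.19 × 10^-12 J.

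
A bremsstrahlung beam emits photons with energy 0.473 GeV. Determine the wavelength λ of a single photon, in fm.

2.62 fm

In SI units: E = 0.473 GeV = 7.5783·10^-11 J.
Since λ = hc/E for a photon, λ = 2.621·10^-15 m.
Converting to fm: λ = 2.621 fm ≈ 2.62 fm.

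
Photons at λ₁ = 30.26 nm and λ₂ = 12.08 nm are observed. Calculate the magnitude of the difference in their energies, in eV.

Using E = hc/λ: E₁ = 6.5646e-18 J, E₂ = 1.6444e-17 J.
|ΔE| = |6.5646e-18 − 1.6444e-17| = 9.88e-18 J = 61.7 eV.

61.7 eV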